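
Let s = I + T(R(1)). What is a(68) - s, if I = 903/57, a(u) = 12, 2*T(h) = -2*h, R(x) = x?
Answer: -54/19 ≈ -2.8421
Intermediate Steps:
T(h) = -h (T(h) = (-2*h)/2 = -h)
I = 301/19 (I = 903*(1/57) = 301/19 ≈ 15.842)
s = 282/19 (s = 301/19 - 1*1 = 301/19 - 1 = 282/19 ≈ 14.842)
a(68) - s = 12 - 1*282/19 = 12 - 282/19 = -54/19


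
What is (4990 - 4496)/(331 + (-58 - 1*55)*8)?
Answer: -494/573 ≈ -0.86213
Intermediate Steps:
(4990 - 4496)/(331 + (-58 - 1*55)*8) = 494/(331 + (-58 - 55)*8) = 494/(331 - 113*8) = 494/(331 - 904) = 494/(-573) = 494*(-1/573) = -494/573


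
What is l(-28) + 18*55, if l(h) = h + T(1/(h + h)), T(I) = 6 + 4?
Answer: 972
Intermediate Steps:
T(I) = 10
l(h) = 10 + h (l(h) = h + 10 = 10 + h)
l(-28) + 18*55 = (10 - 28) + 18*55 = -18 + 990 = 972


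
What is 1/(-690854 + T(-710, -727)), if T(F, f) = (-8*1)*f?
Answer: -1/685038 ≈ -1.4598e-6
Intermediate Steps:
T(F, f) = -8*f
1/(-690854 + T(-710, -727)) = 1/(-690854 - 8*(-727)) = 1/(-690854 + 5816) = 1/(-685038) = -1/685038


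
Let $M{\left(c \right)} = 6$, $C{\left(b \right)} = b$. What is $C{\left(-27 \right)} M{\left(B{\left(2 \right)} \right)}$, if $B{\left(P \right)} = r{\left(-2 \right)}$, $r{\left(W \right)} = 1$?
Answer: $-162$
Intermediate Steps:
$B{\left(P \right)} = 1$
$C{\left(-27 \right)} M{\left(B{\left(2 \right)} \right)} = \left(-27\right) 6 = -162$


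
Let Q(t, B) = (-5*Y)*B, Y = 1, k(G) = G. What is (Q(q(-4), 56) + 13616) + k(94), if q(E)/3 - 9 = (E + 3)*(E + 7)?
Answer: 13430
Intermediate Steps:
q(E) = 27 + 3*(3 + E)*(7 + E) (q(E) = 27 + 3*((E + 3)*(E + 7)) = 27 + 3*((3 + E)*(7 + E)) = 27 + 3*(3 + E)*(7 + E))
Q(t, B) = -5*B (Q(t, B) = (-5*1)*B = -5*B)
(Q(q(-4), 56) + 13616) + k(94) = (-5*56 + 13616) + 94 = (-280 + 13616) + 94 = 13336 + 94 = 13430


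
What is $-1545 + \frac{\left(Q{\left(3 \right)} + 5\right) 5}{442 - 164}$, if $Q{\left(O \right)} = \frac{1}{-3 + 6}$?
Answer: $- \frac{644225}{417} \approx -1544.9$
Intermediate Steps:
$Q{\left(O \right)} = \frac{1}{3}$
$-1545 + \frac{\left(Q{\left(3 \right)} + 5\right) 5}{442 - 164} = -1545 + \frac{\left(\frac{1}{3} + 5\right) 5}{442 - 164} = -1545 + \frac{\frac{16}{3} \cdot 5}{278} = -1545 + \frac{80}{3} \cdot \frac{1}{278} = -1545 + \frac{40}{417} = - \frac{644225}{417}$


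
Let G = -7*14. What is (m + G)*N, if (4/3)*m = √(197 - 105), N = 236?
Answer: -23128 + 354*√23 ≈ -21430.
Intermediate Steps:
m = 3*√23/2 (m = 3*√(197 - 105)/4 = 3*√92/4 = 3*(2*√23)/4 = 3*√23/2 ≈ 7.1937)
G = -98
(m + G)*N = (3*√23/2 - 98)*236 = (-98 + 3*√23/2)*236 = -23128 + 354*√23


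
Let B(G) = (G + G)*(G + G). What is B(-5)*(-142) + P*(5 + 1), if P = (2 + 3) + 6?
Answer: -14134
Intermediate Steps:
P = 11 (P = 5 + 6 = 11)
B(G) = 4*G² (B(G) = (2*G)*(2*G) = 4*G²)
B(-5)*(-142) + P*(5 + 1) = (4*(-5)²)*(-142) + 11*(5 + 1) = (4*25)*(-142) + 11*6 = 100*(-142) + 66 = -14200 + 66 = -14134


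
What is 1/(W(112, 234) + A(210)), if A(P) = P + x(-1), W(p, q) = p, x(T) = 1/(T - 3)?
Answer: 4/1287 ≈ 0.0031080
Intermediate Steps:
x(T) = 1/(-3 + T)
A(P) = -¼ + P (A(P) = P + 1/(-3 - 1) = P + 1/(-4) = P - ¼ = -¼ + P)
1/(W(112, 234) + A(210)) = 1/(112 + (-¼ + 210)) = 1/(112 + 839/4) = 1/(1287/4) = 4/1287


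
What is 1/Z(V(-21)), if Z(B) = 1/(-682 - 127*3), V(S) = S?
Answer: -1063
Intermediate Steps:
Z(B) = -1/1063 (Z(B) = 1/(-682 - 381) = 1/(-1063) = -1/1063)
1/Z(V(-21)) = 1/(-1/1063) = -1063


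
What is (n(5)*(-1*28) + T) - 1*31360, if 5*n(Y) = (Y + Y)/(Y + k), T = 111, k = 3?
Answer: -31256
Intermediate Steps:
n(Y) = 2*Y/(5*(3 + Y)) (n(Y) = ((Y + Y)/(Y + 3))/5 = ((2*Y)/(3 + Y))/5 = (2*Y/(3 + Y))/5 = 2*Y/(5*(3 + Y)))
(n(5)*(-1*28) + T) - 1*31360 = (((⅖)*5/(3 + 5))*(-1*28) + 111) - 1*31360 = (((⅖)*5/8)*(-28) + 111) - 31360 = (((⅖)*5*(⅛))*(-28) + 111) - 31360 = ((¼)*(-28) + 111) - 31360 = (-7 + 111) - 31360 = 104 - 31360 = -31256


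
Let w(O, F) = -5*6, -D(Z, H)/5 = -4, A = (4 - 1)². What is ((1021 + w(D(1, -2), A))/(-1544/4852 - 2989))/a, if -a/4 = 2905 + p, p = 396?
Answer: 1202083/47878271772 ≈ 2.5107e-5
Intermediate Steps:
A = 9 (A = 3² = 9)
D(Z, H) = 20 (D(Z, H) = -5*(-4) = 20)
w(O, F) = -30
a = -13204 (a = -4*(2905 + 396) = -4*3301 = -13204)
((1021 + w(D(1, -2), A))/(-1544/4852 - 2989))/a = ((1021 - 30)/(-1544/4852 - 2989))/(-13204) = (991/(-1544*1/4852 - 2989))*(-1/13204) = (991/(-386/1213 - 2989))*(-1/13204) = (991/(-3626043/1213))*(-1/13204) = (991*(-1213/3626043))*(-1/13204) = -1202083/3626043*(-1/13204) = 1202083/47878271772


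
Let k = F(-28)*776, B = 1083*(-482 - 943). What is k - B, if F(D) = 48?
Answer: 1580523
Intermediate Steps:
B = -1543275 (B = 1083*(-1425) = -1543275)
k = 37248 (k = 48*776 = 37248)
k - B = 37248 - 1*(-1543275) = 37248 + 1543275 = 1580523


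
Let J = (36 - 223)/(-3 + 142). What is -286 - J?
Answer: -39567/139 ≈ -284.65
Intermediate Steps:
J = -187/139 ≈ -1.3453
-286 - J = -286 - 1*(-187/139) = -286 + 187/139 = -39567/139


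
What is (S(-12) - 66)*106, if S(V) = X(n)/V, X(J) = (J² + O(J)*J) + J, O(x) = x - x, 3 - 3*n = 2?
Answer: -188998/27 ≈ -6999.9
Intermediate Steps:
n = ⅓ (n = 1 - ⅓*2 = 1 - ⅔ = ⅓ ≈ 0.33333)
O(x) = 0
X(J) = J + J² (X(J) = (J² + 0*J) + J = (J² + 0) + J = J² + J = J + J²)
S(V) = 4/(9*V) (S(V) = ((1 + ⅓)/3)/V = ((⅓)*(4/3))/V = 4/(9*V))
(S(-12) - 66)*106 = ((4/9)/(-12) - 66)*106 = ((4/9)*(-1/12) - 66)*106 = (-1/27 - 66)*106 = -1783/27*106 = -188998/27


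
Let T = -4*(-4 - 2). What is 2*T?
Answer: 48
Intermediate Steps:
T = 24 (T = -4*(-6) = 24)
2*T = 2*24 = 48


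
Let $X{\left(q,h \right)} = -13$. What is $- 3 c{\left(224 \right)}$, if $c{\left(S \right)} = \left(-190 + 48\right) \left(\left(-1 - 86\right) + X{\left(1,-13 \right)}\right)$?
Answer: $-42600$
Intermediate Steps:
$c{\left(S \right)} = 14200$ ($c{\left(S \right)} = \left(-190 + 48\right) \left(\left(-1 - 86\right) - 13\right) = - 142 \left(\left(-1 - 86\right) - 13\right) = - 142 \left(-87 - 13\right) = \left(-142\right) \left(-100\right) = 14200$)
$- 3 c{\left(224 \right)} = \left(-3\right) 14200 = -42600$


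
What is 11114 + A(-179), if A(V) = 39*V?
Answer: 4133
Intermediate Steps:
11114 + A(-179) = 11114 + 39*(-179) = 11114 - 6981 = 4133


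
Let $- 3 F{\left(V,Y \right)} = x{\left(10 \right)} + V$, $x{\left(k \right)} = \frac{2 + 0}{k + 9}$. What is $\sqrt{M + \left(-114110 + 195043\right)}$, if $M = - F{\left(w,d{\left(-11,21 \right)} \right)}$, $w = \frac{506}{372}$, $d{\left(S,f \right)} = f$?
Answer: $\frac{\sqrt{1010790963410}}{3534} \approx 284.49$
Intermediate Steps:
$x{\left(k \right)} = \frac{2}{9 + k}$
$w = \frac{253}{186}$ ($w = 506 \cdot \frac{1}{372} = \frac{253}{186} \approx 1.3602$)
$F{\left(V,Y \right)} = - \frac{2}{57} - \frac{V}{3}$ ($F{\left(V,Y \right)} = - \frac{\frac{2}{9 + 10} + V}{3} = - \frac{\frac{2}{19} + V}{3} = - \frac{2}{57} - \frac{V}{3}$)
$M = \frac{5179}{10602}$ ($M = - (- \frac{2}{57} - \frac{253}{558}) = \left(-1\right) \left(- \frac{5179}{10602}\right) = \frac{5179}{10602} \approx 0.48849$)
$\sqrt{M + \left(-114110 + 195043\right)} = \sqrt{\frac{5179}{10602} + \left(-114110 + 195043\right)} = \sqrt{\frac{5179}{10602} + 80933} = \sqrt{\frac{858056845}{10602}} = \frac{\sqrt{1010790963410}}{3534}$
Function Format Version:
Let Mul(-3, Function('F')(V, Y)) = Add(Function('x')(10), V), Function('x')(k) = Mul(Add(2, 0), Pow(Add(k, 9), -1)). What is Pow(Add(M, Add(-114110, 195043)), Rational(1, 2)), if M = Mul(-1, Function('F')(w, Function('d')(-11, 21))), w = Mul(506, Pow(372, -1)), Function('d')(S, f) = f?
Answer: Mul(Rational(1, 3534), Pow(1010790963410, Rational(1, 2))) ≈ 284.49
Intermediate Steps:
Function('x')(k) = Mul(2, Pow(Add(9, k), -1))
w = Rational(253, 186) (w = Mul(506, Rational(1, 372)) = Rational(253, 186) ≈ 1.3602)
Function('F')(V, Y) = Add(Rational(-2, 57), Mul(Rational(-1, 3), V)) (Function('F')(V, Y) = Mul(Rational(-1, 3), Add(Mul(2, Pow(Add(9, 10), -1)), V)) = Mul(Rational(-1, 3), Add(Mul(2, Pow(19, -1)), V)) = Mul(Rational(-1, 3), Add(Mul(2, Rational(1, 19)), V)) = Mul(Rational(-1, 3), Add(Rational(2, 19), V)) = Add(Rational(-2, 57), Mul(Rational(-1, 3), V)))
M = Rational(5179, 10602) (M = Mul(-1, Add(Rational(-2, 57), Mul(Rational(-1, 3), Rational(253, 186)))) = Mul(-1, Add(Rational(-2, 57), Rational(-253, 558))) = Mul(-1, Rational(-5179, 10602)) = Rational(5179, 10602) ≈ 0.48849)
Pow(Add(M, Add(-114110, 195043)), Rational(1, 2)) = Pow(Add(Rational(5179, 10602), Add(-114110, 195043)), Rational(1, 2)) = Pow(Add(Rational(5179, 10602), 80933), Rational(1, 2)) = Pow(Rational(858056845, 10602), Rational(1, 2)) = Mul(Rational(1, 3534), Pow(1010790963410, Rational(1, 2)))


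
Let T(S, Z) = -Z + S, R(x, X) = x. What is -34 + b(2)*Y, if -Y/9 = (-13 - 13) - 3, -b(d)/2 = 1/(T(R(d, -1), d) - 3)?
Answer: 140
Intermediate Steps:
T(S, Z) = S - Z
b(d) = ⅔ (b(d) = -2/((d - d) - 3) = -2/(0 - 3) = -2/(-3) = -2*(-⅓) = ⅔)
Y = 261 (Y = -9*((-13 - 13) - 3) = -9*(-26 - 3) = -9*(-29) = 261)
-34 + b(2)*Y = -34 + (⅔)*261 = -34 + 174 = 140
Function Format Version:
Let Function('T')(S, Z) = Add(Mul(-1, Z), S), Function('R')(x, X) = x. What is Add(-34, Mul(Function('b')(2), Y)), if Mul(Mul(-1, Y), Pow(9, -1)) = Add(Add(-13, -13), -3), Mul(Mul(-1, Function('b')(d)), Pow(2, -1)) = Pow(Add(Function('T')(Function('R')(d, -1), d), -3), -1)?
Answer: 140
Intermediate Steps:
Function('T')(S, Z) = Add(S, Mul(-1, Z))
Function('b')(d) = Rational(2, 3) (Function('b')(d) = Mul(-2, Pow(Add(Add(d, Mul(-1, d)), -3), -1)) = Mul(-2, Pow(Add(0, -3), -1)) = Mul(-2, Pow(-3, -1)) = Mul(-2, Rational(-1, 3)) = Rational(2, 3))
Y = 261 (Y = Mul(-9, Add(Add(-13, -13), -3)) = Mul(-9, Add(-26, -3)) = Mul(-9, -29) = 261)
Add(-34, Mul(Function('b')(2), Y)) = Add(-34, Mul(Rational(2, 3), 261)) = Add(-34, 174) = 140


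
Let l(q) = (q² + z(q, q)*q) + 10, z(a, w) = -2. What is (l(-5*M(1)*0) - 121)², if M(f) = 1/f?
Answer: 12321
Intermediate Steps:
l(q) = 10 + q² - 2*q (l(q) = (q² - 2*q) + 10 = 10 + q² - 2*q)
(l(-5*M(1)*0) - 121)² = ((10 + (-5/1*0)² - 2*(-5/1)*0) - 121)² = ((10 + (-5*1*0)² - 2*(-5*1)*0) - 121)² = ((10 + (-5*0)² - (-10)*0) - 121)² = ((10 + 0² - 2*0) - 121)² = ((10 + 0 + 0) - 121)² = (10 - 121)² = (-111)² = 12321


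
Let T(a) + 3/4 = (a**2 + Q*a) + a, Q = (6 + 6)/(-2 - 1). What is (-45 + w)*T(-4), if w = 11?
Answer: -1853/2 ≈ -926.50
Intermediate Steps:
Q = -4 (Q = 12/(-3) = 12*(-1/3) = -4)
T(a) = -3/4 + a**2 - 3*a (T(a) = -3/4 + ((a**2 - 4*a) + a) = -3/4 + (a**2 - 3*a) = -3/4 + a**2 - 3*a)
(-45 + w)*T(-4) = (-45 + 11)*(-3/4 + (-4)**2 - 3*(-4)) = -34*(-3/4 + 16 + 12) = -34*109/4 = -1853/2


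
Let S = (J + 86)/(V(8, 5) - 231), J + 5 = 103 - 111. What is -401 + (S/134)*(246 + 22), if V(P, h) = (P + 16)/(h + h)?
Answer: -459073/1143 ≈ -401.64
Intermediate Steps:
V(P, h) = (16 + P)/(2*h) (V(P, h) = (16 + P)/((2*h)) = (16 + P)*(1/(2*h)) = (16 + P)/(2*h))
J = -13 (J = -5 + (103 - 111) = -5 - 8 = -13)
S = -365/1143 (S = (-13 + 86)/((½)*(16 + 8)/5 - 231) = 73/((½)*(⅕)*24 - 231) = 73/(12/5 - 231) = 73/(-1143/5) = 73*(-5/1143) = -365/1143 ≈ -0.31933)
-401 + (S/134)*(246 + 22) = -401 + (-365/1143/134)*(246 + 22) = -401 - 365/1143*1/134*268 = -401 - 365/153162*268 = -401 - 730/1143 = -459073/1143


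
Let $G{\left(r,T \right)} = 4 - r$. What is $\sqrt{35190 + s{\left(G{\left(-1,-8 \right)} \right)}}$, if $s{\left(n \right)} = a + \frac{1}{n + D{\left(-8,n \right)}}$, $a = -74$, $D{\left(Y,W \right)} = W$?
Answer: $\frac{\sqrt{3511610}}{10} \approx 187.39$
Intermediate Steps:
$s{\left(n \right)} = -74 + \frac{1}{2 n}$ ($s{\left(n \right)} = -74 + \frac{1}{n + n} = -74 + \frac{1}{2 n}$)
$\sqrt{35190 + s{\left(G{\left(-1,-8 \right)} \right)}} = \sqrt{35190 - \left(74 - \frac{1}{2 \left(4 - -1\right)}\right)} = \sqrt{35190 - \left(74 - \frac{1}{2 \left(4 + 1\right)}\right)} = \sqrt{35190 - \left(74 - \frac{1}{2 \cdot 5}\right)} = \sqrt{35190 + \left(-74 + \frac{1}{2} \cdot \frac{1}{5}\right)} = \sqrt{35190 + \left(-74 + \frac{1}{10}\right)} = \sqrt{35190 - \frac{739}{10}} = \sqrt{\frac{351161}{10}} = \frac{\sqrt{3511610}}{10}$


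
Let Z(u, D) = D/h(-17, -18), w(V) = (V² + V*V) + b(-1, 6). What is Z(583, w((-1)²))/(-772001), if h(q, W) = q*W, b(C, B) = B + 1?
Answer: -1/26248034 ≈ -3.8098e-8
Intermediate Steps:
b(C, B) = 1 + B
w(V) = 7 + 2*V² (w(V) = (V² + V*V) + (1 + 6) = (V² + V²) + 7 = 2*V² + 7 = 7 + 2*V²)
h(q, W) = W*q
Z(u, D) = D/306 (Z(u, D) = D/((-18*(-17))) = D/306)
Z(583, w((-1)²))/(-772001) = ((7 + 2*((-1)²)²)/306)/(-772001) = ((7 + 2*1²)/306)*(-1/772001) = ((7 + 2*1)/306)*(-1/772001) = ((7 + 2)/306)*(-1/772001) = ((1/306)*9)*(-1/772001) = (1/34)*(-1/772001) = -1/26248034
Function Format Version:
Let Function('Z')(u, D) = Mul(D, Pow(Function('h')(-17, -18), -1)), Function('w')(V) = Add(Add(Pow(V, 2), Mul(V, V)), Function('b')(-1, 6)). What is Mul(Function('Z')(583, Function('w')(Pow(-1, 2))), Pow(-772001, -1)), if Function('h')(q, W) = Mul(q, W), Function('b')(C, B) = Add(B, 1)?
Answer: Rational(-1, 26248034) ≈ -3.8098e-8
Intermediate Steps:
Function('b')(C, B) = Add(1, B)
Function('w')(V) = Add(7, Mul(2, Pow(V, 2))) (Function('w')(V) = Add(Add(Pow(V, 2), Mul(V, V)), Add(1, 6)) = Add(Add(Pow(V, 2), Pow(V, 2)), 7) = Add(Mul(2, Pow(V, 2)), 7) = Add(7, Mul(2, Pow(V, 2))))
Function('h')(q, W) = Mul(W, q)
Function('Z')(u, D) = Mul(Rational(1, 306), D) (Function('Z')(u, D) = Mul(D, Pow(Mul(-18, -17), -1)) = Mul(D, Pow(306, -1)) = Mul(D, Rational(1, 306)) = Mul(Rational(1, 306), D))
Mul(Function('Z')(583, Function('w')(Pow(-1, 2))), Pow(-772001, -1)) = Mul(Mul(Rational(1, 306), Add(7, Mul(2, Pow(Pow(-1, 2), 2)))), Pow(-772001, -1)) = Mul(Mul(Rational(1, 306), Add(7, Mul(2, Pow(1, 2)))), Rational(-1, 772001)) = Mul(Mul(Rational(1, 306), Add(7, Mul(2, 1))), Rational(-1, 772001)) = Mul(Mul(Rational(1, 306), Add(7, 2)), Rational(-1, 772001)) = Mul(Mul(Rational(1, 306), 9), Rational(-1, 772001)) = Mul(Rational(1, 34), Rational(-1, 772001)) = Rational(-1, 26248034)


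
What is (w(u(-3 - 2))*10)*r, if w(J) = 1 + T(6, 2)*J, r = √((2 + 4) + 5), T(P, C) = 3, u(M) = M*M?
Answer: 760*√11 ≈ 2520.6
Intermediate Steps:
u(M) = M²
r = √11 (r = √(6 + 5) = √11 ≈ 3.3166)
w(J) = 1 + 3*J
(w(u(-3 - 2))*10)*r = ((1 + 3*(-3 - 2)²)*10)*√11 = ((1 + 3*(-5)²)*10)*√11 = ((1 + 3*25)*10)*√11 = ((1 + 75)*10)*√11 = (76*10)*√11 = 760*√11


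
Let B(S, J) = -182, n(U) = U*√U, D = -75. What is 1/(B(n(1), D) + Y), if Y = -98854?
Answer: -1/99036 ≈ -1.0097e-5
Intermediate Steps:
n(U) = U^(3/2)
1/(B(n(1), D) + Y) = 1/(-182 - 98854) = 1/(-99036) = -1/99036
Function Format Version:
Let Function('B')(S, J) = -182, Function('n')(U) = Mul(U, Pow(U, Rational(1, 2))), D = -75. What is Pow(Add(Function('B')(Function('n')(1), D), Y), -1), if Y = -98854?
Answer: Rational(-1, 99036) ≈ -1.0097e-5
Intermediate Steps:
Function('n')(U) = Pow(U, Rational(3, 2))
Pow(Add(Function('B')(Function('n')(1), D), Y), -1) = Pow(Add(-182, -98854), -1) = Pow(-99036, -1) = Rational(-1, 99036)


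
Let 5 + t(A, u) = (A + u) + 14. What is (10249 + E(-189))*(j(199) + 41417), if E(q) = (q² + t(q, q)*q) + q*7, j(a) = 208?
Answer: 4761400500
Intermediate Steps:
t(A, u) = 9 + A + u (t(A, u) = -5 + ((A + u) + 14) = -5 + (14 + A + u) = 9 + A + u)
E(q) = q² + 7*q + q*(9 + 2*q) (E(q) = (q² + (9 + q + q)*q) + q*7 = (q² + (9 + 2*q)*q) + 7*q = (q² + q*(9 + 2*q)) + 7*q = q² + 7*q + q*(9 + 2*q))
(10249 + E(-189))*(j(199) + 41417) = (10249 - 189*(16 + 3*(-189)))*(208 + 41417) = (10249 - 189*(16 - 567))*41625 = (10249 - 189*(-551))*41625 = (10249 + 104139)*41625 = 114388*41625 = 4761400500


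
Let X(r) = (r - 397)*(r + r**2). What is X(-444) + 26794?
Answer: -165391178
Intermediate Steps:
X(r) = (-397 + r)*(r + r**2)
X(-444) + 26794 = -444*(-397 + (-444)**2 - 396*(-444)) + 26794 = -444*(-397 + 197136 + 175824) + 26794 = -444*372563 + 26794 = -165417972 + 26794 = -165391178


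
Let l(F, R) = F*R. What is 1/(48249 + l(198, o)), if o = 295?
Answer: 1/106659 ≈ 9.3757e-6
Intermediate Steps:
1/(48249 + l(198, o)) = 1/(48249 + 198*295) = 1/(48249 + 58410) = 1/106659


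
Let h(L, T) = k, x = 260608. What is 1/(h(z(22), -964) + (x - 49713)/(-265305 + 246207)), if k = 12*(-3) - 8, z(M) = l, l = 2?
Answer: -19098/1051207 ≈ -0.018168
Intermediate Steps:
z(M) = 2
k = -44 (k = -36 - 8 = -44)
h(L, T) = -44
1/(h(z(22), -964) + (x - 49713)/(-265305 + 246207)) = 1/(-44 + (260608 - 49713)/(-265305 + 246207)) = 1/(-44 + 210895/(-19098)) = 1/(-44 + 210895*(-1/19098)) = 1/(-44 - 210895/19098) = 1/(-1051207/19098) = -19098/1051207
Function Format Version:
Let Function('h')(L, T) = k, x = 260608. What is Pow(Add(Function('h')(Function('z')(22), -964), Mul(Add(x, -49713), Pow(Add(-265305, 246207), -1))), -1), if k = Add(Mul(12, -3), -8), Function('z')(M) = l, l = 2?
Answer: Rational(-19098, 1051207) ≈ -0.018168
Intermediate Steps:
Function('z')(M) = 2
k = -44 (k = Add(-36, -8) = -44)
Function('h')(L, T) = -44
Pow(Add(Function('h')(Function('z')(22), -964), Mul(Add(x, -49713), Pow(Add(-265305, 246207), -1))), -1) = Pow(Add(-44, Mul(Add(260608, -49713), Pow(Add(-265305, 246207), -1))), -1) = Pow(Add(-44, Mul(210895, Pow(-19098, -1))), -1) = Pow(Add(-44, Mul(210895, Rational(-1, 19098))), -1) = Pow(Add(-44, Rational(-210895, 19098)), -1) = Pow(Rational(-1051207, 19098), -1) = Rational(-19098, 1051207)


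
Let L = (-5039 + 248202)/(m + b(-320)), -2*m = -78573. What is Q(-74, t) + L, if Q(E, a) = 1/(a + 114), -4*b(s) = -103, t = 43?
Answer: 152863613/24688093 ≈ 6.1918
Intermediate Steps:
m = 78573/2 (m = -½*(-78573) = 78573/2 ≈ 39287.)
b(s) = 103/4 (b(s) = -¼*(-103) = 103/4)
Q(E, a) = 1/(114 + a)
L = 972652/157249 (L = (-5039 + 248202)/(78573/2 + 103/4) = 243163/(157249/4) = 243163*(4/157249) = 972652/157249 ≈ 6.1854)
Q(-74, t) + L = 1/(114 + 43) + 972652/157249 = 1/157 + 972652/157249 = 152863613/24688093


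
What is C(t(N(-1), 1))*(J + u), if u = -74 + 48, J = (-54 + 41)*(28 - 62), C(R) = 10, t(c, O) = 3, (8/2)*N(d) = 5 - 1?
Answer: 4160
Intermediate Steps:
N(d) = 1 (N(d) = (5 - 1)/4 = (¼)*4 = 1)
J = 442 (J = -13*(-34) = 442)
u = -26
C(t(N(-1), 1))*(J + u) = 10*(442 - 26) = 10*416 = 4160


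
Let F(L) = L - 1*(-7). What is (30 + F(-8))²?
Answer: 841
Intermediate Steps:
F(L) = 7 + L (F(L) = L + 7 = 7 + L)
(30 + F(-8))² = (30 + (7 - 8))² = (30 - 1)² = 29² = 841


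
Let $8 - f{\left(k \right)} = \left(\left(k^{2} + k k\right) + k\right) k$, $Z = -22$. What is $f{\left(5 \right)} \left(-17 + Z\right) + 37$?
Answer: $10450$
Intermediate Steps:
$f{\left(k \right)} = 8 - k \left(k + 2 k^{2}\right)$ ($f{\left(k \right)} = 8 - \left(\left(k^{2} + k k\right) + k\right) k = 8 - \left(\left(k^{2} + k^{2}\right) + k\right) k = 8 - \left(2 k^{2} + k\right) k = 8 - \left(k + 2 k^{2}\right) k = 8 - k \left(k + 2 k^{2}\right)$)
$f{\left(5 \right)} \left(-17 + Z\right) + 37 = \left(8 - 5^{2} - 2 \cdot 5^{3}\right) \left(-17 - 22\right) + 37 = \left(8 - 25 - 250\right) \left(-39\right) + 37 = \left(-267\right) \left(-39\right) + 37 = 10413 + 37 = 10450$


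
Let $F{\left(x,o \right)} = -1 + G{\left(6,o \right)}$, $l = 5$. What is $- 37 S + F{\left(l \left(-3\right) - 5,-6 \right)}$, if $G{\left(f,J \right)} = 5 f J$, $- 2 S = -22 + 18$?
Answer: $-255$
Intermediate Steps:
$S = 2$ ($S = - \frac{-22 + 18}{2} = \left(- \frac{1}{2}\right) \left(-4\right) = 2$)
$G{\left(f,J \right)} = 5 J f$
$F{\left(x,o \right)} = -1 + 30 o$ ($F{\left(x,o \right)} = -1 + 5 o 6 = -1 + 30 o$)
$- 37 S + F{\left(l \left(-3\right) - 5,-6 \right)} = \left(-37\right) 2 + \left(-1 + 30 \left(-6\right)\right) = -74 - 181 = -255$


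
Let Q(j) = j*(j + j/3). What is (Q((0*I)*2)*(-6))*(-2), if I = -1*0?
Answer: 0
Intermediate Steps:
I = 0
Q(j) = 4*j²/3 (Q(j) = j*(j + j*(⅓)) = j*(j + j/3) = j*(4*j/3) = 4*j²/3)
(Q((0*I)*2)*(-6))*(-2) = ((4*((0*0)*2)²/3)*(-6))*(-2) = ((4*(0*2)²/3)*(-6))*(-2) = (((4/3)*0²)*(-6))*(-2) = (((4/3)*0)*(-6))*(-2) = (0*(-6))*(-2) = 0*(-2) = 0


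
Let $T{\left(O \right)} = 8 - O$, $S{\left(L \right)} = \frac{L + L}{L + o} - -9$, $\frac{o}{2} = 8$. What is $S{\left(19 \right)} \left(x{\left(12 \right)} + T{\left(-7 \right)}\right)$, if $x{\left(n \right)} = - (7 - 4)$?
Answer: $\frac{4236}{35} \approx 121.03$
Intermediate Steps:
$o = 16$ ($o = 2 \cdot 8 = 16$)
$x{\left(n \right)} = -3$ ($x{\left(n \right)} = - (7 - 4) = \left(-1\right) 3 = -3$)
$S{\left(L \right)} = 9 + \frac{2 L}{16 + L}$ ($S{\left(L \right)} = \frac{L + L}{L + 16} - -9 = \frac{2 L}{16 + L} + 9 = 9 + \frac{2 L}{16 + L}$)
$S{\left(19 \right)} \left(x{\left(12 \right)} + T{\left(-7 \right)}\right) = \frac{144 + 11 \cdot 19}{16 + 19} \left(-3 + \left(8 - -7\right)\right) = \frac{144 + 209}{35} \left(-3 + \left(8 + 7\right)\right) = \frac{1}{35} \cdot 353 \left(-3 + 15\right) = \frac{353}{35} \cdot 12 = \frac{4236}{35}$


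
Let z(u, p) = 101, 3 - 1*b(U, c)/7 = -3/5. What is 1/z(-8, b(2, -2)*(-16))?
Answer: 1/101 ≈ 0.0099010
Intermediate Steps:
b(U, c) = 126/5 (b(U, c) = 21 - (-21)/5 = 21 - 7*(-⅗) = 21 + 21/5 = 126/5)
1/z(-8, b(2, -2)*(-16)) = 1/101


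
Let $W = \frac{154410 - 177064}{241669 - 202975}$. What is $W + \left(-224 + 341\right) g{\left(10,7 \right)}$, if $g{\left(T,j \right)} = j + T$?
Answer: $\frac{38469856}{19347} \approx 1988.4$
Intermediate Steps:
$g{\left(T,j \right)} = T + j$
$W = - \frac{11327}{19347}$ ($W = - \frac{22654}{38694} = \left(-22654\right) \frac{1}{38694} = - \frac{11327}{19347} \approx -0.58547$)
$W + \left(-224 + 341\right) g{\left(10,7 \right)} = - \frac{11327}{19347} + \left(-224 + 341\right) \left(10 + 7\right) = - \frac{11327}{19347} + 117 \cdot 17 = - \frac{11327}{19347} + 1989 = \frac{38469856}{19347}$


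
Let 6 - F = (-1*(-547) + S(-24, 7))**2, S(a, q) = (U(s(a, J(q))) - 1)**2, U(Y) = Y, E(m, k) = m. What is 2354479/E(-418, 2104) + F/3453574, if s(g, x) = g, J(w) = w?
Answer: -4065970806775/721796966 ≈ -5633.1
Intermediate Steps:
S(a, q) = (-1 + a)**2 (S(a, q) = (a - 1)**2 = (-1 + a)**2)
F = -1373578 (F = 6 - (-1*(-547) + (-1 - 24)**2)**2 = 6 - (547 + (-25)**2)**2 = 6 - (547 + 625)**2 = 6 - 1*1172**2 = 6 - 1*1373584 = 6 - 1373584 = -1373578)
2354479/E(-418, 2104) + F/3453574 = 2354479/(-418) - 1373578/3453574 = 2354479*(-1/418) - 1373578*1/3453574 = -2354479/418 - 686789/1726787 = -4065970806775/721796966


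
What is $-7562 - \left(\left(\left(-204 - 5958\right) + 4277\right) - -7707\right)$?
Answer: $-13384$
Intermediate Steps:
$-7562 - \left(\left(\left(-204 - 5958\right) + 4277\right) - -7707\right) = -7562 - \left(\left(-6162 + 4277\right) + 7707\right) = -7562 - \left(-1885 + 7707\right) = -7562 - 5822 = -13384$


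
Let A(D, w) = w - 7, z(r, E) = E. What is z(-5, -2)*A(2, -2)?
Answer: 18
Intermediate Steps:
A(D, w) = -7 + w
z(-5, -2)*A(2, -2) = -2*(-7 - 2) = -2*(-9) = 18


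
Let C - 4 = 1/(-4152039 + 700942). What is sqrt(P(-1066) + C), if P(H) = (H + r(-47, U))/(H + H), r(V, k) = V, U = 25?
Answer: sqrt(362140328999286305)/282989954 ≈ 2.1265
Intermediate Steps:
P(H) = (-47 + H)/(2*H) (P(H) = (H - 47)/(H + H) = (-47 + H)/((2*H)) = (-47 + H)*(1/(2*H)) = (-47 + H)/(2*H))
C = 13804387/3451097 (C = 4 + 1/(-4152039 + 700942) = 4 + 1/(-3451097) = 4 - 1/3451097 = 13804387/3451097 ≈ 4.0000)
sqrt(P(-1066) + C) = sqrt((1/2)*(-47 - 1066)/(-1066) + 13804387/3451097) = sqrt((1/2)*(-1/1066)*(-1113) + 13804387/3451097) = sqrt(1113/2132 + 13804387/3451097) = sqrt(2559386465/565979908) = sqrt(362140328999286305)/282989954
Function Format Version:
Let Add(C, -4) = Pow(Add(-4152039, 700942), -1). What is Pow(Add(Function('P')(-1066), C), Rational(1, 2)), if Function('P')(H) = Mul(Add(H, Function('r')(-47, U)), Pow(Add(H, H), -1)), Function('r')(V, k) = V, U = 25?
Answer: Mul(Rational(1, 282989954), Pow(362140328999286305, Rational(1, 2))) ≈ 2.1265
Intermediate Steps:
Function('P')(H) = Mul(Rational(1, 2), Pow(H, -1), Add(-47, H)) (Function('P')(H) = Mul(Add(H, -47), Pow(Add(H, H), -1)) = Mul(Add(-47, H), Pow(Mul(2, H), -1)) = Mul(Add(-47, H), Mul(Rational(1, 2), Pow(H, -1))) = Mul(Rational(1, 2), Pow(H, -1), Add(-47, H)))
C = Rational(13804387, 3451097) (C = Add(4, Pow(Add(-4152039, 700942), -1)) = Add(4, Pow(-3451097, -1)) = Add(4, Rational(-1, 3451097)) = Rational(13804387, 3451097) ≈ 4.0000)
Pow(Add(Function('P')(-1066), C), Rational(1, 2)) = Pow(Add(Mul(Rational(1, 2), Pow(-1066, -1), Add(-47, -1066)), Rational(13804387, 3451097)), Rational(1, 2)) = Pow(Add(Mul(Rational(1, 2), Rational(-1, 1066), -1113), Rational(13804387, 3451097)), Rational(1, 2)) = Pow(Add(Rational(1113, 2132), Rational(13804387, 3451097)), Rational(1, 2)) = Pow(Rational(2559386465, 565979908), Rational(1, 2)) = Mul(Rational(1, 282989954), Pow(362140328999286305, Rational(1, 2)))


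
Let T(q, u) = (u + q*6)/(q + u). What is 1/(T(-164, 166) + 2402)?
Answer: 1/1993 ≈ 0.00050176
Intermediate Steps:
T(q, u) = (u + 6*q)/(q + u)
1/(T(-164, 166) + 2402) = 1/((166 + 6*(-164))/(-164 + 166) + 2402) = 1/((166 - 984)/2 + 2402) = 1/((½)*(-818) + 2402) = 1/(-409 + 2402) = 1/1993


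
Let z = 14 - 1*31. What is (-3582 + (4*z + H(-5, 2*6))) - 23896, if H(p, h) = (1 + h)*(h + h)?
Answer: -27234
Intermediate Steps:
z = -17 (z = 14 - 31 = -17)
H(p, h) = 2*h*(1 + h) (H(p, h) = (1 + h)*(2*h) = 2*h*(1 + h))
(-3582 + (4*z + H(-5, 2*6))) - 23896 = (-3582 + (4*(-17) + 2*(2*6)*(1 + 2*6))) - 23896 = (-3582 + (-68 + 2*12*(1 + 12))) - 23896 = (-3582 + (-68 + 2*12*13)) - 23896 = (-3582 + (-68 + 312)) - 23896 = (-3582 + 244) - 23896 = -3338 - 23896 = -27234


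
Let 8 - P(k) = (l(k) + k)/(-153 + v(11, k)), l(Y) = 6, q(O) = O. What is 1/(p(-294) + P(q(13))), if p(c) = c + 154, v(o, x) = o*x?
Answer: -10/1301 ≈ -0.0076864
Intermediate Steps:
P(k) = 8 - (6 + k)/(-153 + 11*k)
p(c) = 154 + c
1/(p(-294) + P(q(13))) = 1/((154 - 294) + 3*(-410 + 29*13)/(-153 + 11*13)) = 1/(-140 + 3*(-410 + 377)/(-153 + 143)) = 1/(-140 + 3*(-33)/(-10)) = 1/(-140 + 3*(-1/10)*(-33)) = 1/(-140 + 99/10) = 1/(-1301/10) = -10/1301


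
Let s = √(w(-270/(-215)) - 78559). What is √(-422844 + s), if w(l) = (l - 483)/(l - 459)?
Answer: √(-34250364 + I*√515418694)/9 ≈ 0.21551 + 650.26*I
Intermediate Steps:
w(l) = (-483 + l)/(-459 + l)
s = I*√515418694/81 (s = √((-483 - 270/(-215))/(-459 - 270/(-215)) - 78559) = √((-483 - 270*(-1/215))/(-459 - 270*(-1/215)) - 78559) = √((-483 + 54/43)/(-459 + 54/43) - 78559) = √(-20715/43/(-19683/43) - 78559) = √(-43/19683*(-20715/43) - 78559) = √(6905/6561 - 78559) = √(-515418694/6561) = I*√515418694/81 ≈ 280.28*I)
√(-422844 + s) = √(-422844 + I*√515418694/81)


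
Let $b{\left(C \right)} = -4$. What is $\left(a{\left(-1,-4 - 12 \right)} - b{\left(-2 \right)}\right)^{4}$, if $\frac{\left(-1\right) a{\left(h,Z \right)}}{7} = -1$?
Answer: $14641$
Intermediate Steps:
$a{\left(h,Z \right)} = 7$ ($a{\left(h,Z \right)} = \left(-7\right) \left(-1\right) = 7$)
$\left(a{\left(-1,-4 - 12 \right)} - b{\left(-2 \right)}\right)^{4} = \left(7 - -4\right)^{4} = \left(7 + 4\right)^{4} = 11^{4} = 14641$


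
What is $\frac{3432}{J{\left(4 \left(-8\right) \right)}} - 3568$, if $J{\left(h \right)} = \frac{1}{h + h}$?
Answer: $-223216$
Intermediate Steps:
$J{\left(h \right)} = \frac{1}{2 h}$
$\frac{3432}{J{\left(4 \left(-8\right) \right)}} - 3568 = \frac{3432}{\frac{1}{2} \frac{1}{4 \left(-8\right)}} - 3568 = \frac{3432}{\frac{1}{2} \frac{1}{-32}} - 3568 = \frac{3432}{\frac{1}{2} \left(- \frac{1}{32}\right)} - 3568 = \frac{3432}{- \frac{1}{64}} - 3568 = 3432 \left(-64\right) - 3568 = -219648 - 3568 = -223216$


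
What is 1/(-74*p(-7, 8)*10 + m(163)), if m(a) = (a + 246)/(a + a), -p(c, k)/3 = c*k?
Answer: -326/40527911 ≈ -8.0438e-6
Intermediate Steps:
p(c, k) = -3*c*k
m(a) = (246 + a)/(2*a) (m(a) = (246 + a)/((2*a)) = (246 + a)*(1/(2*a)) = (246 + a)/(2*a))
1/(-74*p(-7, 8)*10 + m(163)) = 1/(-(-222)*(-7)*8*10 + (½)*(246 + 163)/163) = 1/(-74*168*10 + (½)*(1/163)*409) = 1/(-12432*10 + 409/326) = 1/(-124320 + 409/326) = 1/(-40527911/326) = -326/40527911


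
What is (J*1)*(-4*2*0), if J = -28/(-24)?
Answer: 0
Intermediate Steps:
J = 7/6 (J = -28*(-1/24) = 7/6 ≈ 1.1667)
(J*1)*(-4*2*0) = ((7/6)*1)*(-4*2*0) = 7*(-8*0)/6 = (7/6)*0 = 0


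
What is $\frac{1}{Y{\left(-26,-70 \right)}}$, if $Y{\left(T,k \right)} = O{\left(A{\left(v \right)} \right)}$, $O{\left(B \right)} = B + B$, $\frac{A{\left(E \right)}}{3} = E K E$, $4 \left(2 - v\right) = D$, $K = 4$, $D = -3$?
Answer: $\frac{2}{363} \approx 0.0055096$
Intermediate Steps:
$v = \frac{11}{4}$ ($v = 2 - - \frac{3}{4} = 2 + \frac{3}{4} = \frac{11}{4} \approx 2.75$)
$A{\left(E \right)} = 12 E^{2}$ ($A{\left(E \right)} = 3 E 4 E = 3 \cdot 4 E E = 3 \cdot 4 E^{2} = 12 E^{2}$)
$O{\left(B \right)} = 2 B$
$Y{\left(T,k \right)} = \frac{363}{2}$ ($Y{\left(T,k \right)} = 2 \cdot 12 \left(\frac{11}{4}\right)^{2} = 2 \cdot 12 \cdot \frac{121}{16} = 2 \cdot \frac{363}{4} = \frac{363}{2}$)
$\frac{1}{Y{\left(-26,-70 \right)}} = \frac{1}{\frac{363}{2}} = \frac{2}{363}$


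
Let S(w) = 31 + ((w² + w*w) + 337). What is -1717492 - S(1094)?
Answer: -4111532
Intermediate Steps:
S(w) = 368 + 2*w² (S(w) = 31 + ((w² + w²) + 337) = 31 + (2*w² + 337) = 31 + (337 + 2*w²) = 368 + 2*w²)
-1717492 - S(1094) = -1717492 - (368 + 2*1094²) = -1717492 - (368 + 2*1196836) = -1717492 - (368 + 2393672) = -1717492 - 1*2394040 = -1717492 - 2394040 = -4111532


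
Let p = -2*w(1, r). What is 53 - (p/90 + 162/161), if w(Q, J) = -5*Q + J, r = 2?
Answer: 125404/2415 ≈ 51.927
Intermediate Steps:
w(Q, J) = J - 5*Q
p = 6 (p = -2*(2 - 5*1) = -2*(2 - 5) = -2*(-3) = 6)
53 - (p/90 + 162/161) = 53 - (6/90 + 162/161) = 53 - (6*(1/90) + 162*(1/161)) = 53 - (1/15 + 162/161) = 53 - 1*2591/2415 = 53 - 2591/2415 = 125404/2415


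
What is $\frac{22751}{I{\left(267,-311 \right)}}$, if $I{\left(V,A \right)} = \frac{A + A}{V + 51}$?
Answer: $- \frac{3617409}{311} \approx -11632.0$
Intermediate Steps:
$I{\left(V,A \right)} = \frac{2 A}{51 + V}$
$\frac{22751}{I{\left(267,-311 \right)}} = \frac{22751}{2 \left(-311\right) \frac{1}{51 + 267}} = \frac{22751}{2 \left(-311\right) \frac{1}{318}} = \frac{22751}{- \frac{311}{159}} = 22751 \left(- \frac{159}{311}\right) = - \frac{3617409}{311}$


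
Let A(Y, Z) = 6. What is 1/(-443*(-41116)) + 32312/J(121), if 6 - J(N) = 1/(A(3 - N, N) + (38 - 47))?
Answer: 92927890273/18214388 ≈ 5101.9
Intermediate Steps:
J(N) = 19/3 (J(N) = 6 - 1/(6 + (38 - 47)) = 6 - 1/(6 - 9) = 6 - 1/(-3) = 6 - 1*(-1/3) = 6 + 1/3 = 19/3)
1/(-443*(-41116)) + 32312/J(121) = 1/(-443*(-41116)) + 32312/(19/3) = -1/443*(-1/41116) + 32312*(3/19) = 1/18214388 + 96936/19 = 92927890273/18214388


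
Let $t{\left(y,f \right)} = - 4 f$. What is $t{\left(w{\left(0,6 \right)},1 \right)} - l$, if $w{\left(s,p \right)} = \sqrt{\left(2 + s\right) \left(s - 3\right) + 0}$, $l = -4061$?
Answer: $4057$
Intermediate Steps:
$w{\left(s,p \right)} = \sqrt{\left(-3 + s\right) \left(2 + s\right)}$ ($w{\left(s,p \right)} = \sqrt{\left(2 + s\right) \left(-3 + s\right) + 0} = \sqrt{\left(-3 + s\right) \left(2 + s\right) + 0} = \sqrt{\left(-3 + s\right) \left(2 + s\right)}$)
$t{\left(w{\left(0,6 \right)},1 \right)} - l = \left(-4\right) 1 - -4061 = -4 + 4061 = 4057$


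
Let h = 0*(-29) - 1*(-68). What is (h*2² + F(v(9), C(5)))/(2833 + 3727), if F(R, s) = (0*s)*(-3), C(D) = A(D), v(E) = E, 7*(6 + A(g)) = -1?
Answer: 17/410 ≈ 0.041463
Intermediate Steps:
A(g) = -43/7 (A(g) = -6 + (⅐)*(-1) = -6 - ⅐ = -43/7)
h = 68 (h = 0 + 68 = 68)
C(D) = -43/7
F(R, s) = 0 (F(R, s) = 0*(-3) = 0)
(h*2² + F(v(9), C(5)))/(2833 + 3727) = (68*2² + 0)/(2833 + 3727) = (68*4 + 0)/6560 = (272 + 0)*(1/6560) = 272*(1/6560) = 17/410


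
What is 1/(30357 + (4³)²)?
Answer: 1/34453 ≈ 2.9025e-5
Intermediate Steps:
1/(30357 + (4³)²) = 1/(30357 + 64²) = 1/(30357 + 4096) = 1/34453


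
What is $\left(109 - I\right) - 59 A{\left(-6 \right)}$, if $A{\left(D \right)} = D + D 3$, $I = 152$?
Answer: $1373$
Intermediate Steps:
$A{\left(D \right)} = 4 D$ ($A{\left(D \right)} = D + 3 D = 4 D$)
$\left(109 - I\right) - 59 A{\left(-6 \right)} = \left(109 - 152\right) - 59 \cdot 4 \left(-6\right) = \left(109 - 152\right) - -1416 = -43 + 1416 = 1373$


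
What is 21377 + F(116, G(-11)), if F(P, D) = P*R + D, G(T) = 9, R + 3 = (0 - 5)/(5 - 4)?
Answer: 20458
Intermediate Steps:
R = -8 (R = -3 + (0 - 5)/(5 - 4) = -3 - 5/1 = -3 - 5*1 = -3 - 5 = -8)
F(P, D) = D - 8*P (F(P, D) = P*(-8) + D = -8*P + D = D - 8*P)
21377 + F(116, G(-11)) = 21377 + (9 - 8*116) = 21377 + (9 - 928) = 21377 - 919 = 20458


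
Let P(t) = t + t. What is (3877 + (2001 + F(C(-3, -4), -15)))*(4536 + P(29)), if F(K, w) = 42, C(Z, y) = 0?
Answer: 27196480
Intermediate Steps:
P(t) = 2*t
(3877 + (2001 + F(C(-3, -4), -15)))*(4536 + P(29)) = (3877 + (2001 + 42))*(4536 + 2*29) = (3877 + 2043)*(4536 + 58) = 5920*4594 = 27196480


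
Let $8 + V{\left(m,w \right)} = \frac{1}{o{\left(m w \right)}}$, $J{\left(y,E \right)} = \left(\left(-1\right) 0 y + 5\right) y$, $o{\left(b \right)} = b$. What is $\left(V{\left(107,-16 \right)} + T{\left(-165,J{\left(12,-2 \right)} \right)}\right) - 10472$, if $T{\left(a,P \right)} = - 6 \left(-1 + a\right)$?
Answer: $- \frac{16236609}{1712} \approx -9484.0$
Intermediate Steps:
$J{\left(y,E \right)} = 5 y$ ($J{\left(y,E \right)} = \left(0 y + 5\right) y = \left(0 + 5\right) y = 5 y$)
$T{\left(a,P \right)} = 6 - 6 a$
$V{\left(m,w \right)} = -8 + \frac{1}{m w}$
$\left(V{\left(107,-16 \right)} + T{\left(-165,J{\left(12,-2 \right)} \right)}\right) - 10472 = \left(\left(-8 + \frac{1}{107 \left(-16\right)}\right) + \left(6 - -990\right)\right) - 10472 = \left(\left(-8 + \frac{1}{107} \left(- \frac{1}{16}\right)\right) + \left(6 + 990\right)\right) - 10472 = \left(\left(-8 - \frac{1}{1712}\right) + 996\right) - 10472 = \left(- \frac{13697}{1712} + 996\right) - 10472 = \frac{1691455}{1712} - 10472 = - \frac{16236609}{1712}$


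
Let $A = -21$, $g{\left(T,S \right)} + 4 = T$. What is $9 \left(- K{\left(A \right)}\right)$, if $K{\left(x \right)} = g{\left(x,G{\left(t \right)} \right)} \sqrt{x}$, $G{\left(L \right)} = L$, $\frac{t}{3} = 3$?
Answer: $225 i \sqrt{21} \approx 1031.1 i$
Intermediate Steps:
$t = 9$ ($t = 3 \cdot 3 = 9$)
$g{\left(T,S \right)} = -4 + T$
$K{\left(x \right)} = \sqrt{x} \left(-4 + x\right)$ ($K{\left(x \right)} = \left(-4 + x\right) \sqrt{x} = \sqrt{x} \left(-4 + x\right)$)
$9 \left(- K{\left(A \right)}\right) = 9 \left(- \sqrt{-21} \left(-4 - 21\right)\right) = 9 \left(- i \sqrt{21} \left(-25\right)\right) = 9 \left(- \left(-25\right) i \sqrt{21}\right) = 9 \cdot 25 i \sqrt{21} = 225 i \sqrt{21}$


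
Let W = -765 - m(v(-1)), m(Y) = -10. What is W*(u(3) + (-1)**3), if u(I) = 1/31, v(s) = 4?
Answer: 22650/31 ≈ 730.65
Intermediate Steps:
u(I) = 1/31
W = -755 (W = -765 - 1*(-10) = -765 + 10 = -755)
W*(u(3) + (-1)**3) = -755*(1/31 + (-1)**3) = -755*(1/31 - 1) = -755*(-30/31) = 22650/31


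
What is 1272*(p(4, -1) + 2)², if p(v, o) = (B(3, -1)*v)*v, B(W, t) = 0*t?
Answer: 5088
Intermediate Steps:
B(W, t) = 0
p(v, o) = 0 (p(v, o) = (0*v)*v = 0*v = 0)
1272*(p(4, -1) + 2)² = 1272*(0 + 2)² = 1272*2² = 1272*4 = 5088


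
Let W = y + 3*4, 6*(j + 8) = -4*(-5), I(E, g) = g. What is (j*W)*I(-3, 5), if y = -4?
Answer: -560/3 ≈ -186.67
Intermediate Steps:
j = -14/3 (j = -8 + (-4*(-5))/6 = -8 + (⅙)*20 = -8 + 10/3 = -14/3 ≈ -4.6667)
W = 8 (W = -4 + 3*4 = -4 + 12 = 8)
(j*W)*I(-3, 5) = -14/3*8*5 = -112/3*5 = -560/3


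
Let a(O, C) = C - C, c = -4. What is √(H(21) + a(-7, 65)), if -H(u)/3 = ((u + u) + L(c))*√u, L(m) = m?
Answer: I*3^(¾)*7^(¼)*√38 ≈ 22.856*I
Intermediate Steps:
a(O, C) = 0
H(u) = -3*√u*(-4 + 2*u) (H(u) = -3*((u + u) - 4)*√u = -3*(2*u - 4)*√u = -3*(-4 + 2*u)*√u = -3*√u*(-4 + 2*u))
√(H(21) + a(-7, 65)) = √(6*√21*(2 - 1*21) + 0) = √(6*√21*(2 - 21) + 0) = √(6*√21*(-19) + 0) = √(-114*√21 + 0) = √(-114*√21) = I*3^(¾)*7^(¼)*√38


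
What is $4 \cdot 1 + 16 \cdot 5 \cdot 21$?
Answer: $1684$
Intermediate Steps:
$4 \cdot 1 + 16 \cdot 5 \cdot 21 = 4 + 80 \cdot 21 = 4 + 1680 = 1684$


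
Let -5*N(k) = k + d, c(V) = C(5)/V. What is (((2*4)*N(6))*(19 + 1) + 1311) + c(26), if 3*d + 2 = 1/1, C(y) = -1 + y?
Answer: 44063/39 ≈ 1129.8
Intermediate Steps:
c(V) = 4/V (c(V) = (-1 + 5)/V = 4/V)
d = -1/3 (d = -2/3 + (1/3)/1 = -2/3 + (1/3)*1 = -2/3 + 1/3 = -1/3 ≈ -0.33333)
N(k) = 1/15 - k/5 (N(k) = -(k - 1/3)/5 = -(-1/3 + k)/5 = 1/15 - k/5)
(((2*4)*N(6))*(19 + 1) + 1311) + c(26) = (((2*4)*(1/15 - 1/5*6))*(19 + 1) + 1311) + 4/26 = ((8*(1/15 - 6/5))*20 + 1311) + 4*(1/26) = ((8*(-17/15))*20 + 1311) + 2/13 = (-136/15*20 + 1311) + 2/13 = (-544/3 + 1311) + 2/13 = 3389/3 + 2/13 = 44063/39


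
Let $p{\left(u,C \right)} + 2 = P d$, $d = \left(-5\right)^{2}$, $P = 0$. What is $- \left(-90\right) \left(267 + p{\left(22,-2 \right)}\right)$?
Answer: $23850$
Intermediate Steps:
$d = 25$
$p{\left(u,C \right)} = -2$ ($p{\left(u,C \right)} = -2 + 0 \cdot 25 = -2 + 0 = -2$)
$- \left(-90\right) \left(267 + p{\left(22,-2 \right)}\right) = - \left(-90\right) \left(267 - 2\right) = - \left(-90\right) 265 = \left(-1\right) \left(-23850\right) = 23850$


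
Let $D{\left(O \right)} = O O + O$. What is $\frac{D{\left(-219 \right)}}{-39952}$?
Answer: $- \frac{23871}{19976} \approx -1.195$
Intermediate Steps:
$D{\left(O \right)} = O + O^{2}$ ($D{\left(O \right)} = O^{2} + O = O + O^{2}$)
$\frac{D{\left(-219 \right)}}{-39952} = \frac{\left(-219\right) \left(1 - 219\right)}{-39952} = \left(-219\right) \left(-218\right) \left(- \frac{1}{39952}\right) = 47742 \left(- \frac{1}{39952}\right) = - \frac{23871}{19976}$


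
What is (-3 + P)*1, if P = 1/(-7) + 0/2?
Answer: -22/7 ≈ -3.1429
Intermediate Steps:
P = -1/7 (P = 1*(-1/7) + 0*(1/2) = -1/7 + 0 = -1/7 ≈ -0.14286)
(-3 + P)*1 = (-3 - 1/7)*1 = -22/7*1 = -22/7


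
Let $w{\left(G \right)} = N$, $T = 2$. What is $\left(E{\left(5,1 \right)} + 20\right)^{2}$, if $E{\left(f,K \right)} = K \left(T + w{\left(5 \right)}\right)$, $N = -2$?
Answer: $400$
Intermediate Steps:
$w{\left(G \right)} = -2$
$E{\left(f,K \right)} = 0$ ($E{\left(f,K \right)} = K \left(2 - 2\right) = K 0 = 0$)
$\left(E{\left(5,1 \right)} + 20\right)^{2} = \left(0 + 20\right)^{2} = 20^{2} = 400$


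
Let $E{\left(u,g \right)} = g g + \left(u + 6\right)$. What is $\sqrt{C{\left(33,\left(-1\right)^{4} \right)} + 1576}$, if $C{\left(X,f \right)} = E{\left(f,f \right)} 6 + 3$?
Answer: $\sqrt{1627} \approx 40.336$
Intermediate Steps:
$E{\left(u,g \right)} = 6 + u + g^{2}$ ($E{\left(u,g \right)} = g^{2} + \left(6 + u\right) = 6 + u + g^{2}$)
$C{\left(X,f \right)} = 39 + 6 f + 6 f^{2}$ ($C{\left(X,f \right)} = \left(6 + f + f^{2}\right) 6 + 3 = \left(36 + 6 f + 6 f^{2}\right) + 3 = 39 + 6 f + 6 f^{2}$)
$\sqrt{C{\left(33,\left(-1\right)^{4} \right)} + 1576} = \sqrt{\left(39 + 6 \left(-1\right)^{4} + 6 \left(\left(-1\right)^{4}\right)^{2}\right) + 1576} = \sqrt{\left(39 + 6 \cdot 1 + 6 \cdot 1^{2}\right) + 1576} = \sqrt{\left(39 + 6 + 6 \cdot 1\right) + 1576} = \sqrt{\left(39 + 6 + 6\right) + 1576} = \sqrt{51 + 1576} = \sqrt{1627}$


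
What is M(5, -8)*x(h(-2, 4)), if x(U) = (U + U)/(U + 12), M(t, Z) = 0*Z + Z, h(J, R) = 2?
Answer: -16/7 ≈ -2.2857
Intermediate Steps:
M(t, Z) = Z (M(t, Z) = 0 + Z = Z)
x(U) = 2*U/(12 + U) (x(U) = (2*U)/(12 + U) = 2*U/(12 + U))
M(5, -8)*x(h(-2, 4)) = -16*2/(12 + 2) = -16*2/14 = -8*2/7 = -16/7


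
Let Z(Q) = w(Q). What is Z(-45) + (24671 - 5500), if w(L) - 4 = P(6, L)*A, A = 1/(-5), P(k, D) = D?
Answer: 19184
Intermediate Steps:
A = -1/5 ≈ -0.20000
w(L) = 4 - L/5 (w(L) = 4 + L*(-1/5) = 4 - L/5)
Z(Q) = 4 - Q/5
Z(-45) + (24671 - 5500) = (4 - 1/5*(-45)) + (24671 - 5500) = (4 + 9) + 19171 = 13 + 19171 = 19184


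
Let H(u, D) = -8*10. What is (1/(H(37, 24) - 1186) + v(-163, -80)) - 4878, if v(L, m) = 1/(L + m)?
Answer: -500219891/102546 ≈ -4878.0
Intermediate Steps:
H(u, D) = -80
(1/(H(37, 24) - 1186) + v(-163, -80)) - 4878 = (1/(-80 - 1186) + 1/(-163 - 80)) - 4878 = (1/(-1266) + 1/(-243)) - 4878 = (-1/1266 - 1/243) - 4878 = -503/102546 - 4878 = -500219891/102546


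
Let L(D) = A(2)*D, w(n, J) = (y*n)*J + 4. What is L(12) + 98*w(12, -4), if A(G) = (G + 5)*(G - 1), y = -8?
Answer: 38108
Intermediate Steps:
w(n, J) = 4 - 8*J*n (w(n, J) = (-8*n)*J + 4 = -8*J*n + 4 = 4 - 8*J*n)
A(G) = (-1 + G)*(5 + G) (A(G) = (5 + G)*(-1 + G) = (-1 + G)*(5 + G))
L(D) = 7*D (L(D) = (-5 + 2**2 + 4*2)*D = (-5 + 4 + 8)*D = 7*D)
L(12) + 98*w(12, -4) = 7*12 + 98*(4 - 8*(-4)*12) = 84 + 98*(4 + 384) = 84 + 98*388 = 84 + 38024 = 38108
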